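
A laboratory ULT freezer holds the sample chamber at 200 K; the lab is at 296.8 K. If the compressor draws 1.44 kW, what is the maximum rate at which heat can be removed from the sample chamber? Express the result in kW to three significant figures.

2.98 kW

The reservoir spacing is ΔT = 296.8 − 200 = 96.80 K.
COP_Carnot = T_C/ΔT = 200.00/96.80 = 2.066.
Q̇_max = COP_Carnot × Ẇ = 2.066 × 1.440 kW = 2.975 kW.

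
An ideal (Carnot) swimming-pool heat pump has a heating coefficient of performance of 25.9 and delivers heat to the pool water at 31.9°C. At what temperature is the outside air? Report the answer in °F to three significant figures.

68.2 °F

COP_HP = T_H/(T_H − T_C) gives T_H − T_C = T_H/COP.
With T_H = 305.05 K, T_C = 305.05 × (1 − 1/25.9) = 293.27 K.
Converting, 293.27 K = 68.22°F.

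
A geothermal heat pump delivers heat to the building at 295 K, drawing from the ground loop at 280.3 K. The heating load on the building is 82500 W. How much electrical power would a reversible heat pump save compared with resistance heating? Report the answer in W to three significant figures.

The reservoir spacing is ΔT = 295 − 280.3 = 14.70 K.
COP_Carnot = T_H/ΔT = 295.00/14.70 = 20.07.
Resistance heating needs Ẇ_res = Q̇_H = 82500 W; the reversible heat pump needs only Ẇ_hp = Q̇_H/COP = 4111 W.
Saving = 82500 − 4111 = 78390 W.

78400 W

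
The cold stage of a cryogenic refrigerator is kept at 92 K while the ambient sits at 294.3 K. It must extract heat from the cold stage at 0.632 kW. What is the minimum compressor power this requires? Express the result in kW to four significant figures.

1.390 kW

The reservoir spacing is ΔT = 294.3 − 92 = 202.3 K.
COP_Carnot = T_C/ΔT = 92.00/202.3 = 0.4548.
Ẇ_min = Q̇/COP_Carnot = 0.6320/0.4548 = 1.390 kW.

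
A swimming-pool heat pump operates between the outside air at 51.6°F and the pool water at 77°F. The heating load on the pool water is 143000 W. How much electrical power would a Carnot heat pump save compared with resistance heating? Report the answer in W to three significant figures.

In absolute terms T_C = 284.04 K and T_H = 298.15 K, so ΔT = 14.11 K.
COP_Carnot = T_H/ΔT = 298.15/14.11 = 21.13.
Resistance heating needs Ẇ_res = Q̇_H = 143000 W; the reversible heat pump needs only Ẇ_hp = Q̇_H/COP = 6768 W.
Saving = 143000 − 6768 = 136200 W.

136000 W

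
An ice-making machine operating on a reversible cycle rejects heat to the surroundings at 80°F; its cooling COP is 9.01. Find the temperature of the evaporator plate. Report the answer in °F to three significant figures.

26.1 °F

For a Carnot refrigerator COP_R = T_C/(T_H − T_C), so T_C = COP·T_H/(1 + COP).
With T_H = 299.82 K, T_C = 9.01 × 299.82/10.01 = 269.86 K.
Converting, 269.86 K = 26.09°F.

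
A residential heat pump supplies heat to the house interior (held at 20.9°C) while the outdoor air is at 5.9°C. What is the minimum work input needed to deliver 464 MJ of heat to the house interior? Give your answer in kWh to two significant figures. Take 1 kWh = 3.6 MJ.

In absolute terms T_C = 279.05 K and T_H = 294.05 K, so ΔT = 15.00 K.
The reversible limit is COP_HP = T_H/ΔT = 19.60, so W_min = Q_H/COP = Q_H·ΔT/T_H.
W_min = 464.0 × 15.00/294.05 = 23.67 MJ = 6.575 kWh.

6.6 kWh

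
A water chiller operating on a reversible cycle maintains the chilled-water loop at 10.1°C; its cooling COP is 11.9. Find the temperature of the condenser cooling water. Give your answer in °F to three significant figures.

93.0 °F

COP_R = T_C/(T_H − T_C) gives T_H − T_C = T_C/COP.
With T_C = 283.25 K, T_H = 283.25 × (1 + 1/11.9) = 307.05 K.
Converting, 307.05 K = 93.02°F.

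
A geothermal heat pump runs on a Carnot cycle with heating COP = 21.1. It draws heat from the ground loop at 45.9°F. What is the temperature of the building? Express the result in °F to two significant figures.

71 °F

COP_HP = T_H/(T_H − T_C) rearranges to T_H = COP·T_C/(COP − 1).
With T_C = 280.87 K, T_H = 21.1 × 280.87/20.10 = 294.85 K.
Converting, 294.85 K = 71.05°F.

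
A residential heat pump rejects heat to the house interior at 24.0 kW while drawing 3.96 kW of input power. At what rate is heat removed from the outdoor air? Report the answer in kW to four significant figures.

For a cyclic device the first law requires Q̇_H = Q̇_C + Ẇ.
Q̇_C = Q̇_H − Ẇ = 20.04 kW.

20.04 kW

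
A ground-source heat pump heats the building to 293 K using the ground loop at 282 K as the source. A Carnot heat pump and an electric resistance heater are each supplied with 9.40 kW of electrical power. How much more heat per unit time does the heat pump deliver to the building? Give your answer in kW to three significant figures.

241 kW

The reservoir spacing is ΔT = 293 − 282 = 11.00 K.
COP_Carnot = T_H/ΔT = 293.00/11.00 = 26.64.
The heat pump delivers Q̇_H = COP × Ẇ = 250.4 kW; the resistance heater delivers Ẇ = 9.400 kW.
Extra = (COP − 1)·Ẇ = 241.0 kW.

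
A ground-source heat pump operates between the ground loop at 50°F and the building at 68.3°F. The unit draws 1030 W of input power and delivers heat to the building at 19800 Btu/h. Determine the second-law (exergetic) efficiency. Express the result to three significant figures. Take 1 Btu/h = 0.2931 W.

0.195

Converting, Q̇_H = 19800 Btu/h = 5803 W, so COP_actual = Q̇_H/Ẇ = 5803/1030 = 5.634.
In absolute terms T_C = 283.15 K and T_H = 293.32 K, so ΔT = 10.17 K.
COP_Carnot = T_H/ΔT = 293.32/10.17 = 28.85.
η_II = COP_actual/COP_Carnot = 5.634/28.85 = 0.1953.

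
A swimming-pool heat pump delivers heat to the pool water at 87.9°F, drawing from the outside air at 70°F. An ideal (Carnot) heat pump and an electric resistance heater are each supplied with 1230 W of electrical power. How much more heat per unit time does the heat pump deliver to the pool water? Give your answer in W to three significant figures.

36400 W

In absolute terms T_C = 294.26 K and T_H = 304.21 K, so ΔT = 9.944 K.
COP_Carnot = T_H/ΔT = 304.21/9.944 = 30.59.
The heat pump delivers Q̇_H = COP × Ẇ = 37630 W; the resistance heater delivers Ẇ = 1230 W.
Extra = (COP − 1)·Ẇ = 36400 W.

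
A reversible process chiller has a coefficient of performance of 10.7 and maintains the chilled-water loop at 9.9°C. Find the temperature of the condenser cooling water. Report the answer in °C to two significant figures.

36 °C

COP_R = T_C/(T_H − T_C) gives T_H − T_C = T_C/COP.
With T_C = 283.05 K, T_H = 283.05 × (1 + 1/10.7) = 309.50 K.
Converting, 309.50 K = 36.35°C.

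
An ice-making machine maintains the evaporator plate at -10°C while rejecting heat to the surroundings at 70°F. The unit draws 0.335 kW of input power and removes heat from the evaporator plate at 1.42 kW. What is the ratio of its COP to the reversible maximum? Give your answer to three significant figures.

0.501

COP_actual = Q̇_C/Ẇ = 1.420/0.3350 = 4.239.
In absolute terms T_C = 263.15 K and T_H = 294.26 K, so ΔT = 31.11 K.
COP_Carnot = T_C/ΔT = 263.15/31.11 = 8.458.
η_II = COP_actual/COP_Carnot = 4.239/8.458 = 0.5011.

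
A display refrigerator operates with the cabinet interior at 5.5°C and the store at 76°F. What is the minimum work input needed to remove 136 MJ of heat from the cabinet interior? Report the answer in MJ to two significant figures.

In absolute terms T_C = 278.65 K and T_H = 297.59 K, so ΔT = 18.94 K.
The reversible limit is COP_R = T_C/ΔT = 14.71, so W_min = Q_C/COP = Q_C·ΔT/T_C.
W_min = 136.0 × 18.94/278.65 = 9.246 MJ.

9.2 MJ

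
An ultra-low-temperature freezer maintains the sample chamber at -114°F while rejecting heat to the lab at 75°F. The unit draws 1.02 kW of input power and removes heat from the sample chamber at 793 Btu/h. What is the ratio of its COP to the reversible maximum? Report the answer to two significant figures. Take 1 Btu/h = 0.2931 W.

0.12

Converting, Q̇_C = 793.0 Btu/h = 0.2324 kW, so COP_actual = Q̇_C/Ẇ = 0.2324/1.020 = 0.2279.
In absolute terms T_C = 192.04 K and T_H = 297.04 K, so ΔT = 105.0 K.
COP_Carnot = T_C/ΔT = 192.04/105.0 = 1.829.
η_II = COP_actual/COP_Carnot = 0.2279/1.829 = 0.1246.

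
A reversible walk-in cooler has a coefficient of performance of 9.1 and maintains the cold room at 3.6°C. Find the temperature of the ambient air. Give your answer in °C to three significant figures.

34.0 °C

COP_R = T_C/(T_H − T_C) gives T_H − T_C = T_C/COP.
With T_C = 276.75 K, T_H = 276.75 × (1 + 1/9.1) = 307.16 K.
Converting, 307.16 K = 34.01°C.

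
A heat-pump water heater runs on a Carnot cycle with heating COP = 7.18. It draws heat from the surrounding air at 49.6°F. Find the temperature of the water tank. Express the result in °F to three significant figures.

132 °F

COP_HP = T_H/(T_H − T_C) rearranges to T_H = COP·T_C/(COP − 1).
With T_C = 282.93 K, T_H = 7.18 × 282.93/6.180 = 328.71 K.
Converting, 328.71 K = 132.01°F.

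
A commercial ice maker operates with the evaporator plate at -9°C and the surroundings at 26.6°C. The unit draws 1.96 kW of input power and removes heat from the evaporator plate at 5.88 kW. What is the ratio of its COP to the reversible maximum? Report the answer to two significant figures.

COP_actual = Q̇_C/Ẇ = 5.880/1.960 = 3.000.
In absolute terms T_C = 264.15 K and T_H = 299.75 K, so ΔT = 35.60 K.
COP_Carnot = T_C/ΔT = 264.15/35.60 = 7.420.
η_II = COP_actual/COP_Carnot = 3.000/7.420 = 0.4043.

0.40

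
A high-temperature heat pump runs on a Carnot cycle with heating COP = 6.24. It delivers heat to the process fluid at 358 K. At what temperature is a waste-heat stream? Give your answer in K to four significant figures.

COP_HP = T_H/(T_H − T_C) gives T_H − T_C = T_H/COP.
With T_H = 358.00 K, T_C = 358.00 × (1 − 1/6.24) = 300.63 K.

300.6 K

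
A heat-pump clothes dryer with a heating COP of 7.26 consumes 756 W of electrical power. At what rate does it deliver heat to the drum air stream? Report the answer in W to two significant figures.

Q̇_H = COP_HP × Ẇ = 7.26 × 756.0 = 5489 W.

5500 W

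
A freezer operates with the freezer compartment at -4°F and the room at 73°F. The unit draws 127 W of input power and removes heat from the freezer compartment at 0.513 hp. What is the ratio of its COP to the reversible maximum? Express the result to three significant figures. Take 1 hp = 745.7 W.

0.509

Converting, Q̇_C = 0.5130 hp = 382.5 W, so COP_actual = Q̇_C/Ẇ = 382.5/127.0 = 3.012.
In absolute terms T_C = 253.15 K and T_H = 295.93 K, so ΔT = 42.78 K.
COP_Carnot = T_C/ΔT = 253.15/42.78 = 5.918.
η_II = COP_actual/COP_Carnot = 3.012/5.918 = 0.5090.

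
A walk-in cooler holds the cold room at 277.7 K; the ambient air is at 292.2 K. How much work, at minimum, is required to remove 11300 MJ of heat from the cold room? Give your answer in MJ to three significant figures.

590 MJ

The reservoir spacing is ΔT = 292.2 − 277.7 = 14.50 K.
The reversible limit is COP_R = T_C/ΔT = 19.15, so W_min = Q_C/COP = Q_C·ΔT/T_C.
W_min = 11300 × 14.50/277.70 = 590.0 MJ.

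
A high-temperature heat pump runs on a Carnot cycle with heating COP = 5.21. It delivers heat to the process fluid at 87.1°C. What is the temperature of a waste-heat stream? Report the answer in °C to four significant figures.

COP_HP = T_H/(T_H − T_C) gives T_H − T_C = T_H/COP.
With T_H = 360.25 K, T_C = 360.25 × (1 − 1/5.21) = 291.10 K.
Converting, 291.10 K = 17.95°C.

17.95 °C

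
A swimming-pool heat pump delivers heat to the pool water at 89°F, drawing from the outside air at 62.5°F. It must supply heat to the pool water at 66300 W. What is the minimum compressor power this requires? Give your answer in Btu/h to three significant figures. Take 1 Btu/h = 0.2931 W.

10900 Btu/h

In absolute terms T_C = 290.09 K and T_H = 304.82 K, so ΔT = 14.72 K.
COP_Carnot = T_H/ΔT = 304.82/14.72 = 20.70.
Ẇ_min = Q̇/COP_Carnot = 66300/20.70 = 3202 W = 10930 Btu/h.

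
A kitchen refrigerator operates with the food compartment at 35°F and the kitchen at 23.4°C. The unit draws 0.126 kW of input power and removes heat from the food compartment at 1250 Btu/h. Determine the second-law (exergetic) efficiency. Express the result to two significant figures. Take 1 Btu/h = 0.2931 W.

Converting, Q̇_C = 1250 Btu/h = 0.3664 kW, so COP_actual = Q̇_C/Ẇ = 0.3664/0.1260 = 2.908.
In absolute terms T_C = 274.82 K and T_H = 296.55 K, so ΔT = 21.73 K.
COP_Carnot = T_C/ΔT = 274.82/21.73 = 12.64.
η_II = COP_actual/COP_Carnot = 2.908/12.64 = 0.2300.

0.23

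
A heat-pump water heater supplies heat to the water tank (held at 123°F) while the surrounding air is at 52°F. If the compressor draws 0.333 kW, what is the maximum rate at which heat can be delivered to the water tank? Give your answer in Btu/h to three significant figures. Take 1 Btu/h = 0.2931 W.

9320 Btu/h

In absolute terms T_C = 284.26 K and T_H = 323.71 K, so ΔT = 39.44 K.
COP_Carnot = T_H/ΔT = 323.71/39.44 = 8.207.
Q̇_max = COP_Carnot × Ẇ = 8.207 × 0.3330 kW = 2.733 kW = 9324 Btu/h.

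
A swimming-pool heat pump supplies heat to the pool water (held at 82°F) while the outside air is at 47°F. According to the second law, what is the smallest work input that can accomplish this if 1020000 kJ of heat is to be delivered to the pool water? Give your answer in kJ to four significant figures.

In absolute terms T_C = 281.48 K and T_H = 300.93 K, so ΔT = 19.44 K.
The reversible limit is COP_HP = T_H/ΔT = 15.48, so W_min = Q_H/COP = Q_H·ΔT/T_H.
W_min = 1020000 × 19.44/300.93 = 65910 kJ.

65910 kJ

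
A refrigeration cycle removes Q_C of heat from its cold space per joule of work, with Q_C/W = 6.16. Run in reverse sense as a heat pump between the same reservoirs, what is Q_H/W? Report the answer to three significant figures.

7.16

The first law on one cycle gives Q_H = Q_C + W, so Q_H/W = Q_C/W + 1.
COP_HP = COP_R + 1 = 6.16 + 1 = 7.16.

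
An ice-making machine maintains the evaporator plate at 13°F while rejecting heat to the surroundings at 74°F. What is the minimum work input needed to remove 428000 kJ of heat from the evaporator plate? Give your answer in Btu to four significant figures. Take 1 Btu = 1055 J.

In absolute terms T_C = 262.59 K and T_H = 296.48 K, so ΔT = 33.89 K.
The reversible limit is COP_R = T_C/ΔT = 7.749, so W_min = Q_C/COP = Q_C·ΔT/T_C.
W_min = 428000 × 33.89/262.59 = 55240 kJ = 52360 Btu.

52360 Btu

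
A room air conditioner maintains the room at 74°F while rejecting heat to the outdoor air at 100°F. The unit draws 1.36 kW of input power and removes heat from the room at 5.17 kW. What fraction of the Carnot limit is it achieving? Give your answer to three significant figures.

0.185

COP_actual = Q̇_C/Ẇ = 5.170/1.360 = 3.801.
In absolute terms T_C = 296.48 K and T_H = 310.93 K, so ΔT = 14.44 K.
COP_Carnot = T_C/ΔT = 296.48/14.44 = 20.53.
η_II = COP_actual/COP_Carnot = 3.801/20.53 = 0.1852.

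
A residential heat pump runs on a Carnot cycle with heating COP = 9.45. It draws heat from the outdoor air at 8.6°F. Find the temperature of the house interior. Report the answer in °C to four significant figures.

COP_HP = T_H/(T_H − T_C) rearranges to T_H = COP·T_C/(COP − 1).
With T_C = 260.15 K, T_H = 9.45 × 260.15/8.450 = 290.94 K.
Converting, 290.94 K = 17.79°C.

17.79 °C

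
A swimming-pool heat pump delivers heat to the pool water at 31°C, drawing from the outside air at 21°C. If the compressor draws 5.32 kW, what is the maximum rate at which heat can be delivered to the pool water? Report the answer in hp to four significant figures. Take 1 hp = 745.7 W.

In absolute terms T_C = 294.15 K and T_H = 304.15 K, so ΔT = 10.00 K.
COP_Carnot = T_H/ΔT = 304.15/10.00 = 30.42.
Q̇_max = COP_Carnot × Ẇ = 30.42 × 5.320 kW = 161.8 kW = 217.0 hp.

217.0 hp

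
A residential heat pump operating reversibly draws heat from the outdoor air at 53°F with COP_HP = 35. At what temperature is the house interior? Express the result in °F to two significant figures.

COP_HP = T_H/(T_H − T_C) rearranges to T_H = COP·T_C/(COP − 1).
With T_C = 284.82 K, T_H = 35 × 284.82/34.00 = 293.19 K.
Converting, 293.19 K = 68.08°F.

68 °F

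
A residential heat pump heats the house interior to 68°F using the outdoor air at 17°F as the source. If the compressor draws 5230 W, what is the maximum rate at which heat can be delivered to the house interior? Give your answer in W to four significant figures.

In absolute terms T_C = 264.82 K and T_H = 293.15 K, so ΔT = 28.33 K.
COP_Carnot = T_H/ΔT = 293.15/28.33 = 10.35.
Q̇_max = COP_Carnot × Ẇ = 10.35 × 5230 W = 54110 W.

54110 W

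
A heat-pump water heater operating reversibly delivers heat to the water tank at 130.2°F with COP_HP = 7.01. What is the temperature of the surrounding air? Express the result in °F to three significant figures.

46.1 °F

COP_HP = T_H/(T_H − T_C) gives T_H − T_C = T_H/COP.
With T_H = 327.71 K, T_C = 327.71 × (1 − 1/7.01) = 280.96 K.
Converting, 280.96 K = 46.05°F.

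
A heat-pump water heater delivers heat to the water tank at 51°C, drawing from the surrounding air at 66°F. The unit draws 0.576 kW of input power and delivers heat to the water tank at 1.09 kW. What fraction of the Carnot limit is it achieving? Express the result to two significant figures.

COP_actual = Q̇_H/Ẇ = 1.090/0.5760 = 1.892.
In absolute terms T_C = 292.04 K and T_H = 324.15 K, so ΔT = 32.11 K.
COP_Carnot = T_H/ΔT = 324.15/32.11 = 10.09.
η_II = COP_actual/COP_Carnot = 1.892/10.09 = 0.1875.

0.19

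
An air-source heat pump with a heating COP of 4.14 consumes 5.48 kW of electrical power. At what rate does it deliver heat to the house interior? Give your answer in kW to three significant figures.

22.7 kW

Q̇_H = COP_HP × Ẇ = 4.14 × 5.480 = 22.69 kW.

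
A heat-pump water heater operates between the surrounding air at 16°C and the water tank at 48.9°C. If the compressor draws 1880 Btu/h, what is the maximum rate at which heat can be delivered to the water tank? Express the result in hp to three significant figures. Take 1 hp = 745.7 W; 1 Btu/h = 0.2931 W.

7.23 hp

In absolute terms T_C = 289.15 K and T_H = 322.05 K, so ΔT = 32.90 K.
COP_Carnot = T_H/ΔT = 322.05/32.90 = 9.789.
Q̇_max = COP_Carnot × Ẇ = 9.789 × 1880 Btu/h = 18400 Btu/h = 7.233 hp.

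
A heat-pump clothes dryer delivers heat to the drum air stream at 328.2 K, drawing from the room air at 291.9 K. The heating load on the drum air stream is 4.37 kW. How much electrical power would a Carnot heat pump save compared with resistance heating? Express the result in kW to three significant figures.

The reservoir spacing is ΔT = 328.2 − 291.9 = 36.30 K.
COP_Carnot = T_H/ΔT = 328.20/36.30 = 9.041.
Resistance heating needs Ẇ_res = Q̇_H = 4.370 kW; the reversible heat pump needs only Ẇ_hp = Q̇_H/COP = 0.4833 kW.
Saving = 4.370 − 0.4833 = 3.887 kW.

3.89 kW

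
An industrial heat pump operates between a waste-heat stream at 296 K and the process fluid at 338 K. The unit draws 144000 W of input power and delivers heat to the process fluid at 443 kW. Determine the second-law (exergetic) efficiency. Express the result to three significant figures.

Converting, Q̇_H = 443.0 kW = 443000 W, so COP_actual = Q̇_H/Ẇ = 443000/144000 = 3.076.
The reservoir spacing is ΔT = 338 − 296 = 42.00 K.
COP_Carnot = T_H/ΔT = 338.00/42.00 = 8.048.
η_II = COP_actual/COP_Carnot = 3.076/8.048 = 0.3823.

0.382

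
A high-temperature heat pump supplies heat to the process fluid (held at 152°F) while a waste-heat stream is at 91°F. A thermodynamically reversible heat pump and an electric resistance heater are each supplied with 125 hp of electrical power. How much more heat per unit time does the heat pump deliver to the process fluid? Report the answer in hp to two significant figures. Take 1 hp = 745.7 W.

In absolute terms T_C = 305.93 K and T_H = 339.82 K, so ΔT = 33.89 K.
COP_Carnot = T_H/ΔT = 339.82/33.89 = 10.03.
The heat pump delivers Q̇_H = COP × Ẇ = 1253 hp; the resistance heater delivers Ẇ = 125.0 hp.
Extra = (COP − 1)·Ẇ = 1128 hp.

1100 hp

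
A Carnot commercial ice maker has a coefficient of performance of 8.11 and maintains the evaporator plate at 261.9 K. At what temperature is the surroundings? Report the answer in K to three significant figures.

COP_R = T_C/(T_H − T_C) gives T_H − T_C = T_C/COP.
With T_C = 261.90 K, T_H = 261.90 × (1 + 1/8.11) = 294.19 K.

294 K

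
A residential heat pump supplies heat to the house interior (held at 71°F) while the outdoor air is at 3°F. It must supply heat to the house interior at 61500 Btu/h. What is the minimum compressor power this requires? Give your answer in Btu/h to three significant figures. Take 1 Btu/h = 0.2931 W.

7880 Btu/h

In absolute terms T_C = 257.04 K and T_H = 294.82 K, so ΔT = 37.78 K.
COP_Carnot = T_H/ΔT = 294.82/37.78 = 7.804.
Ẇ_min = Q̇/COP_Carnot = 61500/7.804 = 7881 Btu/h.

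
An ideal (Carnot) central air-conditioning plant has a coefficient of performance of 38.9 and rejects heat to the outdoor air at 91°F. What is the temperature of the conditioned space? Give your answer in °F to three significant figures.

77.2 °F

For a Carnot refrigerator COP_R = T_C/(T_H − T_C), so T_C = COP·T_H/(1 + COP).
With T_H = 305.93 K, T_C = 38.9 × 305.93/39.90 = 298.26 K.
Converting, 298.26 K = 77.20°F.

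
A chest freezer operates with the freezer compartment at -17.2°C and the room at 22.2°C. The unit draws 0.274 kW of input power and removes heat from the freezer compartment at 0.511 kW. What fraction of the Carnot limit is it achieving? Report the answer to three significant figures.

0.287

COP_actual = Q̇_C/Ẇ = 0.5110/0.2740 = 1.865.
In absolute terms T_C = 255.95 K and T_H = 295.35 K, so ΔT = 39.40 K.
COP_Carnot = T_C/ΔT = 255.95/39.40 = 6.496.
η_II = COP_actual/COP_Carnot = 1.865/6.496 = 0.2871.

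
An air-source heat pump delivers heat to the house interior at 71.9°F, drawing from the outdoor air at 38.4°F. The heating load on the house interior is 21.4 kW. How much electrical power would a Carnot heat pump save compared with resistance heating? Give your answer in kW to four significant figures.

20.05 kW

In absolute terms T_C = 276.71 K and T_H = 295.32 K, so ΔT = 18.61 K.
COP_Carnot = T_H/ΔT = 295.32/18.61 = 15.87.
Resistance heating needs Ẇ_res = Q̇_H = 21.40 kW; the reversible heat pump needs only Ẇ_hp = Q̇_H/COP = 1.349 kW.
Saving = 21.40 − 1.349 = 20.05 kW.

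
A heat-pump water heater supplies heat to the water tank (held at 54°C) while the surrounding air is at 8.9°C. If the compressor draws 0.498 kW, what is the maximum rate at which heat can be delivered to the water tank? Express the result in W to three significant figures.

In absolute terms T_C = 282.05 K and T_H = 327.15 K, so ΔT = 45.10 K.
COP_Carnot = T_H/ΔT = 327.15/45.10 = 7.254.
Q̇_max = COP_Carnot × Ẇ = 7.254 × 0.4980 kW = 3.612 kW = 3612 W.

3610 W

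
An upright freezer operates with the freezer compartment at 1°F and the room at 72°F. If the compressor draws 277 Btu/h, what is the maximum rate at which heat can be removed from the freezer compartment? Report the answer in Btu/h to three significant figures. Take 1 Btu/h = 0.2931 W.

In absolute terms T_C = 255.93 K and T_H = 295.37 K, so ΔT = 39.44 K.
COP_Carnot = T_C/ΔT = 255.93/39.44 = 6.488.
Q̇_max = COP_Carnot × Ẇ = 6.488 × 277.0 Btu/h = 1797 Btu/h.

1800 Btu/h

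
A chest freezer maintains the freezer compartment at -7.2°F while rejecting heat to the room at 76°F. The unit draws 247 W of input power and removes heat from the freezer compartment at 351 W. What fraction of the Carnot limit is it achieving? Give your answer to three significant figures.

COP_actual = Q̇_C/Ẇ = 351.0/247.0 = 1.421.
In absolute terms T_C = 251.37 K and T_H = 297.59 K, so ΔT = 46.22 K.
COP_Carnot = T_C/ΔT = 251.37/46.22 = 5.438.
η_II = COP_actual/COP_Carnot = 1.421/5.438 = 0.2613.

0.261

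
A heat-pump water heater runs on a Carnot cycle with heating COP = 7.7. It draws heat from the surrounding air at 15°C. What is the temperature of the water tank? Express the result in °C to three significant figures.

58.0 °C

COP_HP = T_H/(T_H − T_C) rearranges to T_H = COP·T_C/(COP − 1).
With T_C = 288.15 K, T_H = 7.7 × 288.15/6.700 = 331.16 K.
Converting, 331.16 K = 58.01°C.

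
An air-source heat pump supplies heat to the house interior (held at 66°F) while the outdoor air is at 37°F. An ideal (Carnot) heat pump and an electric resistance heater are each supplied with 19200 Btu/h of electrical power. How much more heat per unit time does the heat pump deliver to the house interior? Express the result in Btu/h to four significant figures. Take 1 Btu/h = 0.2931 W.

In absolute terms T_C = 275.93 K and T_H = 292.04 K, so ΔT = 16.11 K.
COP_Carnot = T_H/ΔT = 292.04/16.11 = 18.13.
The heat pump delivers Q̇_H = COP × Ẇ = 348000 Btu/h; the resistance heater delivers Ẇ = 19200 Btu/h.
Extra = (COP − 1)·Ẇ = 328800 Btu/h.

328800 Btu/h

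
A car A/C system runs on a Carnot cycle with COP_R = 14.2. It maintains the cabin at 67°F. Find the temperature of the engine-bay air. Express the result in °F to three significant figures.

COP_R = T_C/(T_H − T_C) gives T_H − T_C = T_C/COP.
With T_C = 292.59 K, T_H = 292.59 × (1 + 1/14.2) = 313.20 K.
Converting, 313.20 K = 104.09°F.

104 °F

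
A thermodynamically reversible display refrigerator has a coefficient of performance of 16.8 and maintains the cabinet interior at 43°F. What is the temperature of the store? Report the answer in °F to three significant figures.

72.9 °F

COP_R = T_C/(T_H − T_C) gives T_H − T_C = T_C/COP.
With T_C = 279.26 K, T_H = 279.26 × (1 + 1/16.8) = 295.88 K.
Converting, 295.88 K = 72.92°F.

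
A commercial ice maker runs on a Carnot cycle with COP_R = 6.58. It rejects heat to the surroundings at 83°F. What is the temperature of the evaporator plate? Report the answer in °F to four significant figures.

11.41 °F

For a Carnot refrigerator COP_R = T_C/(T_H − T_C), so T_C = COP·T_H/(1 + COP).
With T_H = 301.48 K, T_C = 6.58 × 301.48/7.580 = 261.71 K.
Converting, 261.71 K = 11.41°F.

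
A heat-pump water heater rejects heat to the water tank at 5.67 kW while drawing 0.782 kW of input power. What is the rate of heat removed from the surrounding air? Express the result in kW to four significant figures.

For a cyclic device the first law requires Q̇_H = Q̇_C + Ẇ.
Q̇_C = Q̇_H − Ẇ = 4.888 kW.

4.888 kW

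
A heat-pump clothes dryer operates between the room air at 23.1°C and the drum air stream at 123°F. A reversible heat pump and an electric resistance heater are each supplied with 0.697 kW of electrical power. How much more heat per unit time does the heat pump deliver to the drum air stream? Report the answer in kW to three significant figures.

In absolute terms T_C = 296.25 K and T_H = 323.71 K, so ΔT = 27.46 K.
COP_Carnot = T_H/ΔT = 323.71/27.46 = 11.79.
The heat pump delivers Q̇_H = COP × Ẇ = 8.218 kW; the resistance heater delivers Ẇ = 0.6970 kW.
Extra = (COP − 1)·Ẇ = 7.521 kW.

7.52 kW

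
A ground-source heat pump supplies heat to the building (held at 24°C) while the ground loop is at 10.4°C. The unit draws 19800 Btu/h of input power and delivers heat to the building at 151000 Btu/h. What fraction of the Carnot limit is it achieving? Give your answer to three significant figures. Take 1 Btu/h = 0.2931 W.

COP_actual = Q̇_H/Ẇ = 151000/19800 = 7.626.
In absolute terms T_C = 283.55 K and T_H = 297.15 K, so ΔT = 13.60 K.
COP_Carnot = T_H/ΔT = 297.15/13.60 = 21.85.
η_II = COP_actual/COP_Carnot = 7.626/21.85 = 0.3490.

0.349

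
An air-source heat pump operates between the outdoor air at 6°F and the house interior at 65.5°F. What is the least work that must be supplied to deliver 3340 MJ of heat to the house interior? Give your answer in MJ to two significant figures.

380 MJ

In absolute terms T_C = 258.71 K and T_H = 291.76 K, so ΔT = 33.06 K.
The reversible limit is COP_HP = T_H/ΔT = 8.826, so W_min = Q_H/COP = Q_H·ΔT/T_H.
W_min = 3340 × 33.06/291.76 = 378.4 MJ.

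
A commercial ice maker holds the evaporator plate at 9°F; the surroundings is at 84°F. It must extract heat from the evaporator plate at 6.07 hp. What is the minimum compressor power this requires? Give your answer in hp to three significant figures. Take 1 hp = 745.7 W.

In absolute terms T_C = 260.37 K and T_H = 302.04 K, so ΔT = 41.67 K.
COP_Carnot = T_C/ΔT = 260.37/41.67 = 6.249.
Ẇ_min = Q̇/COP_Carnot = 6.070/6.249 = 0.9714 hp.

0.971 hp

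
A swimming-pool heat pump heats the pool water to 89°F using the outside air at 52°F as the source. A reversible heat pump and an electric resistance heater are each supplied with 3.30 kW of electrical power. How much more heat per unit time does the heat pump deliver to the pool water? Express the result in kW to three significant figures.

In absolute terms T_C = 284.26 K and T_H = 304.82 K, so ΔT = 20.56 K.
COP_Carnot = T_H/ΔT = 304.82/20.56 = 14.83.
The heat pump delivers Q̇_H = COP × Ẇ = 48.94 kW; the resistance heater delivers Ẇ = 3.300 kW.
Extra = (COP − 1)·Ẇ = 45.64 kW.

45.6 kW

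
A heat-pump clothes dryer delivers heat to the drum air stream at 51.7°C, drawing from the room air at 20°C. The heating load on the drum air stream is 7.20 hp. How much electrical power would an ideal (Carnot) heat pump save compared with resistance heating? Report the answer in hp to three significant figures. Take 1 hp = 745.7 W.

In absolute terms T_C = 293.15 K and T_H = 324.85 K, so ΔT = 31.70 K.
COP_Carnot = T_H/ΔT = 324.85/31.70 = 10.25.
Resistance heating needs Ẇ_res = Q̇_H = 7.200 hp; the reversible heat pump needs only Ẇ_hp = Q̇_H/COP = 0.7026 hp.
Saving = 7.200 − 0.7026 = 6.497 hp.

6.50 hp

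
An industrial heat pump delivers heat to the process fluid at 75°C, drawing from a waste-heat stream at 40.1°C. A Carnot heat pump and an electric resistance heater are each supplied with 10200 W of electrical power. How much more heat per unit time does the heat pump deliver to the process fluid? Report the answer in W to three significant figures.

91600 W

In absolute terms T_C = 313.25 K and T_H = 348.15 K, so ΔT = 34.90 K.
COP_Carnot = T_H/ΔT = 348.15/34.90 = 9.976.
The heat pump delivers Q̇_H = COP × Ẇ = 101800 W; the resistance heater delivers Ẇ = 10200 W.
Extra = (COP − 1)·Ẇ = 91550 W.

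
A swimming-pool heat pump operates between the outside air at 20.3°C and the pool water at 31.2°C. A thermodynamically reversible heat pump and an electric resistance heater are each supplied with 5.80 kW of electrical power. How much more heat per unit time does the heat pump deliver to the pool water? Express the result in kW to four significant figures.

In absolute terms T_C = 293.45 K and T_H = 304.35 K, so ΔT = 10.90 K.
COP_Carnot = T_H/ΔT = 304.35/10.90 = 27.92.
The heat pump delivers Q̇_H = COP × Ẇ = 161.9 kW; the resistance heater delivers Ẇ = 5.800 kW.
Extra = (COP − 1)·Ẇ = 156.1 kW.

156.1 kW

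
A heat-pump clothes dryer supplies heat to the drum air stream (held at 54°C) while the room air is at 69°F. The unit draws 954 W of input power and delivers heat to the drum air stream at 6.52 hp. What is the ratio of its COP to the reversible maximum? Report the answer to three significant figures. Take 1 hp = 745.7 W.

Converting, Q̇_H = 6.520 hp = 4862 W, so COP_actual = Q̇_H/Ẇ = 4862/954.0 = 5.096.
In absolute terms T_C = 293.71 K and T_H = 327.15 K, so ΔT = 33.44 K.
COP_Carnot = T_H/ΔT = 327.15/33.44 = 9.782.
η_II = COP_actual/COP_Carnot = 5.096/9.782 = 0.5210.

0.521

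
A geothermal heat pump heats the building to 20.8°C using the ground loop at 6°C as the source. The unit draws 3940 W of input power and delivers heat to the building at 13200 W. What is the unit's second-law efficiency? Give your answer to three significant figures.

0.169

COP_actual = Q̇_H/Ẇ = 13200/3940 = 3.350.
In absolute terms T_C = 279.15 K and T_H = 293.95 K, so ΔT = 14.80 K.
COP_Carnot = T_H/ΔT = 293.95/14.80 = 19.86.
η_II = COP_actual/COP_Carnot = 3.350/19.86 = 0.1687.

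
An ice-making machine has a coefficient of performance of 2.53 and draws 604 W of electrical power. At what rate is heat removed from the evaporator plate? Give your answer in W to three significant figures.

1530 W

Q̇_C = COP × Ẇ = 2.53 × 604.0 = 1528 W.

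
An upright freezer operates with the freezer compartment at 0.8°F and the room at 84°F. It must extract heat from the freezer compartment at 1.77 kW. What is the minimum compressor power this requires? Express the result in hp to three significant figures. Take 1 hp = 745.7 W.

0.429 hp

In absolute terms T_C = 255.82 K and T_H = 302.04 K, so ΔT = 46.22 K.
COP_Carnot = T_C/ΔT = 255.82/46.22 = 5.534.
Ẇ_min = Q̇/COP_Carnot = 1.770/5.534 = 0.3198 kW = 0.4289 hp.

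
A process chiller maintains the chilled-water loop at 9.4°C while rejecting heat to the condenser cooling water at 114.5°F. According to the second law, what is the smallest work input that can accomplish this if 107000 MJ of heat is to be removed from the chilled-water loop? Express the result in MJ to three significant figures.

13800 MJ

In absolute terms T_C = 282.55 K and T_H = 318.98 K, so ΔT = 36.43 K.
The reversible limit is COP_R = T_C/ΔT = 7.755, so W_min = Q_C/COP = Q_C·ΔT/T_C.
W_min = 107000 × 36.43/282.55 = 13800 MJ.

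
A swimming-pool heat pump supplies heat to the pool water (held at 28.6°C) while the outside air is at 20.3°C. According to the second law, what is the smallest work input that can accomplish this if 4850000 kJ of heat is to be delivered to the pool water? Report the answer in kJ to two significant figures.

In absolute terms T_C = 293.45 K and T_H = 301.75 K, so ΔT = 8.300 K.
The reversible limit is COP_HP = T_H/ΔT = 36.36, so W_min = Q_H/COP = Q_H·ΔT/T_H.
W_min = 4850000 × 8.300/301.75 = 133400 kJ.

130000 kJ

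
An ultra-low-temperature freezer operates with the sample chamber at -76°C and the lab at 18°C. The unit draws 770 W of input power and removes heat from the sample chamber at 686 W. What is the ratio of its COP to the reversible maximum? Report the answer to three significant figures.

COP_actual = Q̇_C/Ẇ = 686.0/770.0 = 0.8909.
In absolute terms T_C = 197.15 K and T_H = 291.15 K, so ΔT = 94.00 K.
COP_Carnot = T_C/ΔT = 197.15/94.00 = 2.097.
η_II = COP_actual/COP_Carnot = 0.8909/2.097 = 0.4248.

0.425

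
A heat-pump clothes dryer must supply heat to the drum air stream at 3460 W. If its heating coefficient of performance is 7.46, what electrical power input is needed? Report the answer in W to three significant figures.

Ẇ = Q̇_H/COP_HP = 3460/7.46 = 463.8 W.

464 W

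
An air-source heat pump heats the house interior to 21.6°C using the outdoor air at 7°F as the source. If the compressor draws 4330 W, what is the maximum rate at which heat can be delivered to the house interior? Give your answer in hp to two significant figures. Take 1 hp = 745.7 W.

48 hp

In absolute terms T_C = 259.26 K and T_H = 294.75 K, so ΔT = 35.49 K.
COP_Carnot = T_H/ΔT = 294.75/35.49 = 8.305.
Q̇_max = COP_Carnot × Ẇ = 8.305 × 4330 W = 35960 W = 48.23 hp.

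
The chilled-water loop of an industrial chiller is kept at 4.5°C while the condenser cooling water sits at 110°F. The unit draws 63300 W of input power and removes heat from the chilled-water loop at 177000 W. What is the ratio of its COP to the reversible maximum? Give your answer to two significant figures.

COP_actual = Q̇_C/Ẇ = 177000/63300 = 2.796.
In absolute terms T_C = 277.65 K and T_H = 316.48 K, so ΔT = 38.83 K.
COP_Carnot = T_C/ΔT = 277.65/38.83 = 7.150.
η_II = COP_actual/COP_Carnot = 2.796/7.150 = 0.3911.

0.39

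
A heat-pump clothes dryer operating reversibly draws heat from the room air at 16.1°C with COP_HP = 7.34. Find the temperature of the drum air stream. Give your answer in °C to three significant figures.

COP_HP = T_H/(T_H − T_C) rearranges to T_H = COP·T_C/(COP − 1).
With T_C = 289.25 K, T_H = 7.34 × 289.25/6.340 = 334.87 K.
Converting, 334.87 K = 61.72°C.

61.7 °C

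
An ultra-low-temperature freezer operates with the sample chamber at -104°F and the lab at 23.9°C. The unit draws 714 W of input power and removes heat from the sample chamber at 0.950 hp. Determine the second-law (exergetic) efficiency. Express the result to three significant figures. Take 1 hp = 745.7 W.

0.499

Converting, Q̇_C = 0.9500 hp = 708.4 W, so COP_actual = Q̇_C/Ẇ = 708.4/714.0 = 0.9922.
In absolute terms T_C = 197.59 K and T_H = 297.05 K, so ΔT = 99.46 K.
COP_Carnot = T_C/ΔT = 197.59/99.46 = 1.987.
η_II = COP_actual/COP_Carnot = 0.9922/1.987 = 0.4994.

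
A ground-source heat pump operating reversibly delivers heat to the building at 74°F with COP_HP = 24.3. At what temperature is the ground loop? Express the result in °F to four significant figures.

52.04 °F

COP_HP = T_H/(T_H − T_C) gives T_H − T_C = T_H/COP.
With T_H = 296.48 K, T_C = 296.48 × (1 − 1/24.3) = 284.28 K.
Converting, 284.28 K = 52.04°F.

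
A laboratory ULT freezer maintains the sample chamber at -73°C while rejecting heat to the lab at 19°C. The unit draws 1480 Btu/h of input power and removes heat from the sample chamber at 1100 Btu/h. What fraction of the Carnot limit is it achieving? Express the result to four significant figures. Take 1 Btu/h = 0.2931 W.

0.3416

COP_actual = Q̇_C/Ẇ = 1100/1480 = 0.7432.
In absolute terms T_C = 200.15 K and T_H = 292.15 K, so ΔT = 92.00 K.
COP_Carnot = T_C/ΔT = 200.15/92.00 = 2.176.
η_II = COP_actual/COP_Carnot = 0.7432/2.176 = 0.3416.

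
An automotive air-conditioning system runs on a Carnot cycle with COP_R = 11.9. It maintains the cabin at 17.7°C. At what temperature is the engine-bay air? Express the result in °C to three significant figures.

42.1 °C

COP_R = T_C/(T_H − T_C) gives T_H − T_C = T_C/COP.
With T_C = 290.85 K, T_H = 290.85 × (1 + 1/11.9) = 315.29 K.
Converting, 315.29 K = 42.14°C.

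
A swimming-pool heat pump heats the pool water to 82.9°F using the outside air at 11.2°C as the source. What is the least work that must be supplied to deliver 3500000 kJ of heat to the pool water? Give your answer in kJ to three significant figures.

198000 kJ

In absolute terms T_C = 284.35 K and T_H = 301.43 K, so ΔT = 17.08 K.
The reversible limit is COP_HP = T_H/ΔT = 17.65, so W_min = Q_H/COP = Q_H·ΔT/T_H.
W_min = 3500000 × 17.08/301.43 = 198300 kJ.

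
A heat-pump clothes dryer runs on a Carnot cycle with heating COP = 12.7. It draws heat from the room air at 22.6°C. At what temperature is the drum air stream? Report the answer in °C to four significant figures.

47.88 °C

COP_HP = T_H/(T_H − T_C) rearranges to T_H = COP·T_C/(COP − 1).
With T_C = 295.75 K, T_H = 12.7 × 295.75/11.70 = 321.03 K.
Converting, 321.03 K = 47.88°C.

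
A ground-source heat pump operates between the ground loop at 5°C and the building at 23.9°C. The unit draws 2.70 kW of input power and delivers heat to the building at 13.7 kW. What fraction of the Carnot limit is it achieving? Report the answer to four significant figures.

COP_actual = Q̇_H/Ẇ = 13.70/2.700 = 5.074.
In absolute terms T_C = 278.15 K and T_H = 297.05 K, so ΔT = 18.90 K.
COP_Carnot = T_H/ΔT = 297.05/18.90 = 15.72.
η_II = COP_actual/COP_Carnot = 5.074/15.72 = 0.3228.

0.3228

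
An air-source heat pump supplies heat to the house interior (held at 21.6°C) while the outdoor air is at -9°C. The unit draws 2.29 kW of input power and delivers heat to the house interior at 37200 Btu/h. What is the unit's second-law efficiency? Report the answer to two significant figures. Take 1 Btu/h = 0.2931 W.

Converting, Q̇_H = 37200 Btu/h = 10.90 kW, so COP_actual = Q̇_H/Ẇ = 10.90/2.290 = 4.761.
In absolute terms T_C = 264.15 K and T_H = 294.75 K, so ΔT = 30.60 K.
COP_Carnot = T_H/ΔT = 294.75/30.60 = 9.632.
η_II = COP_actual/COP_Carnot = 4.761/9.632 = 0.4943.

0.49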